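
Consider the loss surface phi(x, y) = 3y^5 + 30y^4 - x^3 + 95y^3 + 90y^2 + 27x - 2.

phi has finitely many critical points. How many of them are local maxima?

phi separates as a function of x plus a function of y, so ∇phi=0 decouples.
∂phi/∂x = -3(x - 3)(x + 3) = 0 at x ∈ {-3, 3}; ∂phi/∂y = 15y(y + 1)(y + 3)(y + 4) = 0 at y ∈ {-4, -3, -1, 0}.
The Hessian is diagonal: diag(phi_xx, phi_yy). Second derivatives: phi_xx(-3)=18, phi_xx(3)=-18; phi_yy(-4)=-180, phi_yy(-3)=90, phi_yy(-1)=-90, phi_yy(0)=180.
Local maxima occur where both diagonal entries negative: (3, -4), (3, -1). Count: 2.

2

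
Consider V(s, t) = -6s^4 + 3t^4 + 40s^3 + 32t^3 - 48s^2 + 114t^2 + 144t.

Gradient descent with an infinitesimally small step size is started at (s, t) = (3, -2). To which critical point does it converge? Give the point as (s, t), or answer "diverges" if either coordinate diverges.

V is separable, so gradient descent decouples: s follows -∂V/∂s, t follows -∂V/∂t.
∂V/∂s = -24s(s - 4)(s - 1); at s=3 this is 144, so s decreases.
∂V/∂t = 12(t + 1)(t + 3)(t + 4); at t=-2 this is -24, so t increases.
s converges to its nearest critical value 1 (a local min of the s-part); t converges to -1. The iterate converges to (1, -1).

(1, -1)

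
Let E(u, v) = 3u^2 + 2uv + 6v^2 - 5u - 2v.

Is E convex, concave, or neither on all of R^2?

convex

E is quadratic, so its Hessian is the constant matrix H = [[6, 2], [2, 12]].
det(H) = 68, tr(H) = 18.
det(H) > 0 and tr(H) > 0, so H is positive definite everywhere: convex.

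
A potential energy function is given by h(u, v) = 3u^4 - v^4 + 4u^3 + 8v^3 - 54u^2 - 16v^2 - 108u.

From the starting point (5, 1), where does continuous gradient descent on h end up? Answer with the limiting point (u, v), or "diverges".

(3, 2)

h is separable, so gradient descent decouples: u follows -∂h/∂u, v follows -∂h/∂v.
∂h/∂u = 12(u - 3)(u + 1)(u + 3); at u=5 this is 1152, so u decreases.
∂h/∂v = -4v(v - 4)(v - 2); at v=1 this is -12, so v increases.
u converges to its nearest critical value 3 (a local min of the u-part); v converges to 2. The iterate converges to (3, 2).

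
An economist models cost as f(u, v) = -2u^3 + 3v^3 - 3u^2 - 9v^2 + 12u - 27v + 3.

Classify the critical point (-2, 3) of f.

local minimum

The mixed partial ∂²f/∂u∂v is 0, so the Hessian at any point is diag(f_uu, f_vv) = diag(-6(2u + 1), 18(v - 1)).
At (-2, 3): H = diag(18, 36).
Both eigenvalues are positive, so H is positive definite: a local minimum.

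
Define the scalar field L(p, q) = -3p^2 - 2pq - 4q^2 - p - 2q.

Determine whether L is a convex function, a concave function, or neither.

concave

L is quadratic, so its Hessian is the constant matrix H = [[-6, -2], [-2, -8]].
det(H) = 44, tr(H) = -14.
det(H) > 0 and tr(H) < 0, so H is negative definite everywhere: concave.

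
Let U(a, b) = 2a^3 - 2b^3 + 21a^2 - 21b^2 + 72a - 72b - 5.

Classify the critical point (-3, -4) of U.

local minimum

The mixed partial ∂²U/∂a∂b is 0, so the Hessian at any point is diag(U_aa, U_bb) = diag(6(2a + 7), -6(2b + 7)).
At (-3, -4): H = diag(6, 6).
Both eigenvalues are positive, so H is positive definite: a local minimum.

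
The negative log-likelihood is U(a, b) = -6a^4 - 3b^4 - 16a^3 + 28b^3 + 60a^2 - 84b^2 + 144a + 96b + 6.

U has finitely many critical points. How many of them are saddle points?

U separates as a function of a plus a function of b, so ∇U=0 decouples.
∂U/∂a = -24(a - 2)(a + 1)(a + 3) = 0 at a ∈ {-3, -1, 2}; ∂U/∂b = -12(b - 4)(b - 2)(b - 1) = 0 at b ∈ {1, 2, 4}.
The Hessian is diagonal: diag(U_aa, U_bb). Second derivatives: U_aa(-3)=-240, U_aa(-1)=144, U_aa(2)=-360; U_bb(1)=-36, U_bb(2)=24, U_bb(4)=-72.
Saddle points occur where the two diagonal entries have opposite signs: (-3, 2), (-1, 1), (-1, 4), (2, 2). Count: 4.

4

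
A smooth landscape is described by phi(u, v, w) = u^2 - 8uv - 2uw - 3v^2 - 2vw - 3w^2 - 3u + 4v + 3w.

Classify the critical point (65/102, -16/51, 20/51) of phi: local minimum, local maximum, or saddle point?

saddle point

The Hessian is constant: H = [[2, -8, -2], [-8, -6, -2], [-2, -2, -6]].
Leading principal minors: Δ₁ = 2, Δ₂ = -76, Δ₃ = 408.
The minors fit neither the all-positive nor the alternating-sign pattern, so H is indefinite: a saddle point.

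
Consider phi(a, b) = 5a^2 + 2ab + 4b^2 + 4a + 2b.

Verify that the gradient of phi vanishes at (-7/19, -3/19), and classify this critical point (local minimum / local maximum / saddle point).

∇phi = (10a + 2b + 4, 2a + 8b + 2); substituting (-7/19, -3/19) gives ∇phi = (0, 0), so (-7/19, -3/19) is indeed a critical point.
The Hessian of phi is constant: H = [[10, 2], [2, 8]].
det(H) = 10·8 − 2² = 76.
det(H) > 0 and tr(H) = 18 > 0, so H is positive definite and the point is a local minimum.

local minimum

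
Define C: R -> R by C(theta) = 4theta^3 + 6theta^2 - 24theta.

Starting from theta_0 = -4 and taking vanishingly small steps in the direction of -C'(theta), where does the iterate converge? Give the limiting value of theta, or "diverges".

C'(theta) = 12(theta - 1)(theta + 2), so C'(-4) = 120.
Gradient descent moves in the -C' direction, i.e. theta is decreasing.
There is no critical point below theta=-4, and C' keeps the same sign, so the iterate runs off to −∞.

diverges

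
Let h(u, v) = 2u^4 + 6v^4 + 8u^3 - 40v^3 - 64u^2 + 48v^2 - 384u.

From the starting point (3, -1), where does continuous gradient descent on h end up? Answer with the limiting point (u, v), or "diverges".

(4, 0)

h is separable, so gradient descent decouples: u follows -∂h/∂u, v follows -∂h/∂v.
∂h/∂u = 8(u - 4)(u + 3)(u + 4); at u=3 this is -336, so u increases.
∂h/∂v = 24v(v - 4)(v - 1); at v=-1 this is -240, so v increases.
u converges to its nearest critical value 4 (a local min of the u-part); v converges to 0. The iterate converges to (4, 0).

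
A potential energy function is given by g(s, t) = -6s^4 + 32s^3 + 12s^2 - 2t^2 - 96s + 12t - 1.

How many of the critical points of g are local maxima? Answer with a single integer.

g separates as a function of s plus a function of t, so ∇g=0 decouples.
∂g/∂s = -24(s - 4)(s - 1)(s + 1) = 0 at s ∈ {-1, 1, 4}; ∂g/∂t = -4(t - 3) = 0 at t ∈ {3}.
The Hessian is diagonal: diag(g_ss, g_tt). Second derivatives: g_ss(-1)=-240, g_ss(1)=144, g_ss(4)=-360; g_tt(3)=-4.
Local maxima occur where both diagonal entries negative: (-1, 3), (4, 3). Count: 2.

2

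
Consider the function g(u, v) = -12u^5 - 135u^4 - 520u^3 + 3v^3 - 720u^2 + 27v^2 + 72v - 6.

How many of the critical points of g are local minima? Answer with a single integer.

g separates as a function of u plus a function of v, so ∇g=0 decouples.
∂g/∂u = -60u(u + 2)(u + 3)(u + 4) = 0 at u ∈ {-4, -3, -2, 0}; ∂g/∂v = 9(v + 2)(v + 4) = 0 at v ∈ {-4, -2}.
The Hessian is diagonal: diag(g_uu, g_vv). Second derivatives: g_uu(-4)=480, g_uu(-3)=-180, g_uu(-2)=240, g_uu(0)=-1440; g_vv(-4)=-18, g_vv(-2)=18.
Local minima occur where both diagonal entries positive: (-4, -2), (-2, -2). Count: 2.

2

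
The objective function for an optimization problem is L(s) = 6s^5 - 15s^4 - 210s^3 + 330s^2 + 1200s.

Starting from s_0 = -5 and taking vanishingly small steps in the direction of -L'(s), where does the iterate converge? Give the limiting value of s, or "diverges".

diverges

L'(s) = 30(s - 5)(s - 2)(s + 1)(s + 4), so L'(-5) = 8400.
Gradient descent moves in the -L' direction, i.e. s is decreasing.
There is no critical point below s=-5, and L' keeps the same sign, so the iterate runs off to −∞.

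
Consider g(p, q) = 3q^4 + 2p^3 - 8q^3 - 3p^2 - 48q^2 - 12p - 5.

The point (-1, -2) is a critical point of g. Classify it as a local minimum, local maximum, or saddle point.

saddle point

The mixed partial ∂²g/∂p∂q is 0, so the Hessian at any point is diag(g_pp, g_qq) = diag(6(2p - 1), 12(3q^2 - 4q - 8)).
At (-1, -2): H = diag(-18, 144).
The eigenvalues have opposite signs, so H is indefinite: a saddle point.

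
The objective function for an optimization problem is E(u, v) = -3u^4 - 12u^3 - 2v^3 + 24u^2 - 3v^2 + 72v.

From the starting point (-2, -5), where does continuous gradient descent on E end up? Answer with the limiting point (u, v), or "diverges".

E is separable, so gradient descent decouples: u follows -∂E/∂u, v follows -∂E/∂v.
∂E/∂u = -12u(u - 1)(u + 4); at u=-2 this is -144, so u increases.
∂E/∂v = -6(v - 3)(v + 4); at v=-5 this is -48, so v increases.
u converges to its nearest critical value 0 (a local min of the u-part); v converges to -4. The iterate converges to (0, -4).

(0, -4)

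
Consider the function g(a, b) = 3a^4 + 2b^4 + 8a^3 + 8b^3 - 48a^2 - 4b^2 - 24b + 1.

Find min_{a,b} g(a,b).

-529

g(a,b) separates as P(a) + Q(b) + 1, so its minimum is min P + min Q + 1.
P'(a) = 12a(a - 2)(a + 4) vanishes at a ∈ {-4, 0, 2}; Q'(b) = 8(b - 1)(b + 1)(b + 3) vanishes at b ∈ {-3, -1, 1}.
Local minima of P (where P''>0): P(-4)=-512, P(2)=-80. Local minima of Q: Q(-3)=-18, Q(1)=-18.
So the global minimum of g is P(-4) + Q(-3) + 1 = -512 − 18 + 1 = -529, attained at (-4, -3).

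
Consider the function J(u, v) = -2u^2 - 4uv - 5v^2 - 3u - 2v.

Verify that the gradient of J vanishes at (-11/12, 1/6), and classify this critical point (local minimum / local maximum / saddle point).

∇J = (-4u - 4v - 3, -4u - 10v - 2); substituting (-11/12, 1/6) gives ∇J = (0, 0), so (-11/12, 1/6) is indeed a critical point.
The Hessian of J is constant: H = [[-4, -4], [-4, -10]].
det(H) = (-4)·(-10) − (-4)² = 24.
det(H) > 0 and tr(H) = -14 < 0, so H is negative definite and the point is a local maximum.

local maximum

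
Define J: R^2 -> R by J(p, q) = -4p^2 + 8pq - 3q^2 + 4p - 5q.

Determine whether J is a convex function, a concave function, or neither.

neither

J is quadratic, so its Hessian is the constant matrix H = [[-8, 8], [8, -6]].
det(H) = -16, tr(H) = -14.
det(H) < 0, so H is indefinite: neither convex nor concave.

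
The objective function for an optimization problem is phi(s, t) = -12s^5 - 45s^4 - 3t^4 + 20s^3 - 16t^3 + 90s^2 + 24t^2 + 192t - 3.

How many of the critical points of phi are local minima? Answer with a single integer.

2

phi separates as a function of s plus a function of t, so ∇phi=0 decouples.
∂phi/∂s = -60s(s - 1)(s + 1)(s + 3) = 0 at s ∈ {-3, -1, 0, 1}; ∂phi/∂t = -12(t - 2)(t + 2)(t + 4) = 0 at t ∈ {-4, -2, 2}.
The Hessian is diagonal: diag(phi_ss, phi_tt). Second derivatives: phi_ss(-3)=1440, phi_ss(-1)=-240, phi_ss(0)=180, phi_ss(1)=-480; phi_tt(-4)=-144, phi_tt(-2)=96, phi_tt(2)=-288.
Local minima occur where both diagonal entries positive: (-3, -2), (0, -2). Count: 2.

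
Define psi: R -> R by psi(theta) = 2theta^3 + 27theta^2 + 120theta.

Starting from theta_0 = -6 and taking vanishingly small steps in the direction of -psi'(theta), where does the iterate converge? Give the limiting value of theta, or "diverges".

diverges

psi'(theta) = 6(theta + 4)(theta + 5), so psi'(-6) = 12.
Gradient descent moves in the -psi' direction, i.e. theta is decreasing.
There is no critical point below theta=-6, and psi' keeps the same sign, so the iterate runs off to −∞.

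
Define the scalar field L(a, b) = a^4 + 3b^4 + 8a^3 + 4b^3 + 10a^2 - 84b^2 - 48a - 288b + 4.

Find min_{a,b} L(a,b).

L(a,b) separates as P(a) + Q(b) + 4, so its minimum is min P + min Q + 4.
P'(a) = 4(a - 1)(a + 3)(a + 4) vanishes at a ∈ {-4, -3, 1}; Q'(b) = 12(b - 4)(b + 2)(b + 3) vanishes at b ∈ {-3, -2, 4}.
Local minima of P (where P''>0): P(-4)=96, P(1)=-29. Local minima of Q: Q(-3)=243, Q(4)=-1472.
So the global minimum of L is P(1) + Q(4) + 4 = -29 − 1472 + 4 = -1497, attained at (1, 4).

-1497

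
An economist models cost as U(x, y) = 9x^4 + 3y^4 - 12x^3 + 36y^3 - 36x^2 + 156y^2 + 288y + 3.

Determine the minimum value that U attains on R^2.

-285

U(x,y) separates as P(x) + Q(y) + 3, so its minimum is min P + min Q + 3.
P'(x) = 36x(x - 2)(x + 1) vanishes at x ∈ {-1, 0, 2}; Q'(y) = 12(y + 2)(y + 3)(y + 4) vanishes at y ∈ {-4, -3, -2}.
Local minima of P (where P''>0): P(-1)=-15, P(2)=-96. Local minima of Q: Q(-4)=-192, Q(-2)=-192.
So the global minimum of U is P(2) + Q(-4) + 3 = -96 − 192 + 3 = -285, attained at (2, -4).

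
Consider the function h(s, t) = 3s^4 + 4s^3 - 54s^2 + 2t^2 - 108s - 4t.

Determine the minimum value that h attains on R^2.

h(s,t) separates as P(s) + Q(t), so its minimum is min P + min Q.
P'(s) = 12(s - 3)(s + 1)(s + 3) vanishes at s ∈ {-3, -1, 3}; Q'(t) = 4(t - 1) vanishes at t ∈ {1}.
Local minima of P (where P''>0): P(-3)=-27, P(3)=-459. Local minima of Q: Q(1)=-2.
So the global minimum of h is P(3) + Q(1) = -459 − 2 = -461, attained at (3, 1).

-461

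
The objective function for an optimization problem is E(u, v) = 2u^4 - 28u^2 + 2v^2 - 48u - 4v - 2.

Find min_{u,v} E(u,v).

E(u,v) separates as P(u) + Q(v) − 2, so its minimum is min P + min Q − 2.
P'(u) = 8(u - 3)(u + 1)(u + 2) vanishes at u ∈ {-2, -1, 3}; Q'(v) = 4v - 4 vanishes at v ∈ {1}.
Local minima of P (where P''>0): P(-2)=16, P(3)=-234. Local minima of Q: Q(1)=-2.
So the global minimum of E is P(3) + Q(1) − 2 = -234 − 2 − 2 = -238, attained at (3, 1).

-238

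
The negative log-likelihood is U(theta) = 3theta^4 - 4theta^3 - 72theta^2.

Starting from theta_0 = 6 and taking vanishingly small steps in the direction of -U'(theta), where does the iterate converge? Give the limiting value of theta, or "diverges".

U'(theta) = 12theta(theta - 4)(theta + 3), so U'(6) = 1296.
Gradient descent moves in the -U' direction, i.e. theta is decreasing.
The nearest critical point in that direction is theta = 4, where U'' = 336 > 0 (a local minimum). The iterate converges there.

4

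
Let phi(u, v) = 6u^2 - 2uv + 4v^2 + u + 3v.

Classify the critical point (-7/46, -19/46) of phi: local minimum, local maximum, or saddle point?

local minimum

The Hessian of phi is constant: H = [[12, -2], [-2, 8]].
det(H) = 12·8 − (-2)² = 92.
det(H) > 0 and tr(H) = 20 > 0, so H is positive definite and the point is a local minimum.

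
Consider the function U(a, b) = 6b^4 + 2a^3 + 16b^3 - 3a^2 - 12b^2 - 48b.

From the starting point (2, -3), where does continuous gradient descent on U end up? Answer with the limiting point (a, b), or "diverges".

U is separable, so gradient descent decouples: a follows -∂U/∂a, b follows -∂U/∂b.
∂U/∂a = 6a(a - 1); at a=2 this is 12, so a decreases.
∂U/∂b = 24(b - 1)(b + 1)(b + 2); at b=-3 this is -192, so b increases.
a converges to its nearest critical value 1 (a local min of the a-part); b converges to -2. The iterate converges to (1, -2).

(1, -2)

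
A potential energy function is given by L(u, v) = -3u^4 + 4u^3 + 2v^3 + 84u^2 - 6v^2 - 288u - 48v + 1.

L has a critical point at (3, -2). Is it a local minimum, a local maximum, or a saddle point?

local maximum

The mixed partial ∂²L/∂u∂v is 0, so the Hessian at any point is diag(L_uu, L_vv) = diag(12(-3u^2 + 2u + 14), 12(v - 1)).
At (3, -2): H = diag(-84, -36).
Both eigenvalues are negative, so H is negative definite: a local maximum.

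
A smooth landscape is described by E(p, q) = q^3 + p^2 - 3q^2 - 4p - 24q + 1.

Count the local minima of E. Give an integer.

E separates as a function of p plus a function of q, so ∇E=0 decouples.
∂E/∂p = 2(p - 2) = 0 at p ∈ {2}; ∂E/∂q = 3(q - 4)(q + 2) = 0 at q ∈ {-2, 4}.
The Hessian is diagonal: diag(E_pp, E_qq). Second derivatives: E_pp(2)=2; E_qq(-2)=-18, E_qq(4)=18.
Local minima occur where both diagonal entries positive: (2, 4). Count: 1.

1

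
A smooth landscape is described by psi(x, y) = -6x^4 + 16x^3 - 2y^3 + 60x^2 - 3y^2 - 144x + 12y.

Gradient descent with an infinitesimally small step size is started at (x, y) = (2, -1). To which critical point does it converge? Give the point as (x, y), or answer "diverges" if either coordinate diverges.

psi is separable, so gradient descent decouples: x follows -∂psi/∂x, y follows -∂psi/∂y.
∂psi/∂x = -24(x - 3)(x - 1)(x + 2); at x=2 this is 96, so x decreases.
∂psi/∂y = -6(y - 1)(y + 2); at y=-1 this is 12, so y decreases.
x converges to its nearest critical value 1 (a local min of the x-part); y converges to -2. The iterate converges to (1, -2).

(1, -2)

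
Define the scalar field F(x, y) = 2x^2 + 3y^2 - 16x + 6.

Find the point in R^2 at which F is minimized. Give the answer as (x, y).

(4, 0)

F(x,y) separates as P(x) + Q(y) + 6, so its minimum is min P + min Q + 6.
P'(x) = 4x - 16 vanishes at x ∈ {4}; Q'(y) = 6y vanishes at y ∈ {0}.
Local minima of P (where P''>0): P(4)=-32. Local minima of Q: Q(0)=0.
So the global minimum of F is P(4) + Q(0) + 6 = -32 + 0 + 6 = -26, attained at (4, 0).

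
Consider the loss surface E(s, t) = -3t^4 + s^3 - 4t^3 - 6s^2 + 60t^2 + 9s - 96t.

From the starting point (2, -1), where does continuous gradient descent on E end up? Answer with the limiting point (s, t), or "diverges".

(3, 1)

E is separable, so gradient descent decouples: s follows -∂E/∂s, t follows -∂E/∂t.
∂E/∂s = 3(s - 3)(s - 1); at s=2 this is -3, so s increases.
∂E/∂t = -12(t - 2)(t - 1)(t + 4); at t=-1 this is -216, so t increases.
s converges to its nearest critical value 3 (a local min of the s-part); t converges to 1. The iterate converges to (3, 1).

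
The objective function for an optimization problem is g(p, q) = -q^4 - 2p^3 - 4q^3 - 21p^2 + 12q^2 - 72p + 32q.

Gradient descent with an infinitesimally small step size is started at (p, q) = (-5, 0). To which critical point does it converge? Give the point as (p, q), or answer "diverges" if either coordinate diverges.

g is separable, so gradient descent decouples: p follows -∂g/∂p, q follows -∂g/∂q.
∂g/∂p = -6(p + 3)(p + 4); at p=-5 this is -12, so p increases.
∂g/∂q = -4(q - 2)(q + 1)(q + 4); at q=0 this is 32, so q decreases.
p converges to its nearest critical value -4 (a local min of the p-part); q converges to -1. The iterate converges to (-4, -1).

(-4, -1)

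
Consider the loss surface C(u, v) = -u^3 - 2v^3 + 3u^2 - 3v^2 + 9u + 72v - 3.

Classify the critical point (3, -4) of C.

saddle point

The mixed partial ∂²C/∂u∂v is 0, so the Hessian at any point is diag(C_uu, C_vv) = diag(6(-u + 1), -6(2v + 1)).
At (3, -4): H = diag(-12, 42).
The eigenvalues have opposite signs, so H is indefinite: a saddle point.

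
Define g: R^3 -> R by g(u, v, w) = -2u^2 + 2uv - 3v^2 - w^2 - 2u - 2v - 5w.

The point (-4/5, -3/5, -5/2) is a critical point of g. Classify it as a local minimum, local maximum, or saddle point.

The Hessian is constant: H = [[-4, 2, 0], [2, -6, 0], [0, 0, -2]].
Leading principal minors: Δ₁ = -4, Δ₂ = 20, Δ₃ = -40.
The minors alternate sign starting negative (−, +, −), so H is negative definite: a local maximum.

local maximum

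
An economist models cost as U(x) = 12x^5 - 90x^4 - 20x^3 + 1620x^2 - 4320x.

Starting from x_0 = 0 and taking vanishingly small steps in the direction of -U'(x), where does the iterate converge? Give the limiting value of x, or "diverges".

U'(x) = 60(x - 4)(x - 3)(x - 2)(x + 3), so U'(0) = -4320.
Gradient descent moves in the -U' direction, i.e. x is increasing.
The nearest critical point in that direction is x = 2, where U'' = 600 > 0 (a local minimum). The iterate converges there.

2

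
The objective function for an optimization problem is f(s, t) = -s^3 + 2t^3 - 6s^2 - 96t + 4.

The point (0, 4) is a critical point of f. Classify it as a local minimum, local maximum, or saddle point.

saddle point

The mixed partial ∂²f/∂s∂t is 0, so the Hessian at any point is diag(f_ss, f_tt) = diag(-6(s + 2), 12t).
At (0, 4): H = diag(-12, 48).
The eigenvalues have opposite signs, so H is indefinite: a saddle point.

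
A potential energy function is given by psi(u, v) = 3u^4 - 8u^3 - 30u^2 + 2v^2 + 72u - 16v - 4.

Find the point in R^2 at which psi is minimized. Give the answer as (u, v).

psi(u,v) separates as P(u) + Q(v) − 4, so its minimum is min P + min Q − 4.
P'(u) = 12(u - 3)(u - 1)(u + 2) vanishes at u ∈ {-2, 1, 3}; Q'(v) = 4v - 16 vanishes at v ∈ {4}.
Local minima of P (where P''>0): P(-2)=-152, P(3)=-27. Local minima of Q: Q(4)=-32.
So the global minimum of psi is P(-2) + Q(4) − 4 = -152 − 32 − 4 = -188, attained at (-2, 4).

(-2, 4)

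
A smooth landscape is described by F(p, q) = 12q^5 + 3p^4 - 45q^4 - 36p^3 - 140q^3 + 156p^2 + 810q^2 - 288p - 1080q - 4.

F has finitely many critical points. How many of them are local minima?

F separates as a function of p plus a function of q, so ∇F=0 decouples.
∂F/∂p = 12(p - 4)(p - 3)(p - 2) = 0 at p ∈ {2, 3, 4}; ∂F/∂q = 60(q - 3)(q - 2)(q - 1)(q + 3) = 0 at q ∈ {-3, 1, 2, 3}.
The Hessian is diagonal: diag(F_pp, F_qq). Second derivatives: F_pp(2)=24, F_pp(3)=-12, F_pp(4)=24; F_qq(-3)=-7200, F_qq(1)=480, F_qq(2)=-300, F_qq(3)=720.
Local minima occur where both diagonal entries positive: (2, 1), (2, 3), (4, 1), (4, 3). Count: 4.

4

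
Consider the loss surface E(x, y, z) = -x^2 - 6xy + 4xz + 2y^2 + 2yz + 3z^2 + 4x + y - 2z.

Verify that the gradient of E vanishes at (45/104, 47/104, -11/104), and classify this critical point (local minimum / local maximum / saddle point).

saddle point

∇E = (-2x - 6y + 4z + 4, -6x + 4y + 2z + 1, 4x + 2y + 6z - 2); substituting (45/104, 47/104, -11/104) gives ∇E = (0, 0, 0), so (45/104, 47/104, -11/104) is indeed a critical point.
The Hessian is constant: H = [[-2, -6, 4], [-6, 4, 2], [4, 2, 6]].
Leading principal minors: Δ₁ = -2, Δ₂ = -44, Δ₃ = -416.
The minors fit neither the all-positive nor the alternating-sign pattern, so H is indefinite: a saddle point.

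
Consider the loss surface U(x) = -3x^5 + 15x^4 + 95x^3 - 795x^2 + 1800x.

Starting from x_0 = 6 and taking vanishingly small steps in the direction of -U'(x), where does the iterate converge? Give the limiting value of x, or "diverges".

U'(x) = -15(x - 4)(x - 3)(x - 2)(x + 5), so U'(6) = -3960.
Gradient descent moves in the -U' direction, i.e. x is increasing.
There is no critical point above x=6, and U' keeps the same sign, so the iterate runs off to +∞.

diverges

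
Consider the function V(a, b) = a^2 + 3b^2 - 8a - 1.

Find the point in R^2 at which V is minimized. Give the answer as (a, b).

(4, 0)

V(a,b) separates as P(a) + Q(b) − 1, so its minimum is min P + min Q − 1.
P'(a) = 2a - 8 vanishes at a ∈ {4}; Q'(b) = 6b vanishes at b ∈ {0}.
Local minima of P (where P''>0): P(4)=-16. Local minima of Q: Q(0)=0.
So the global minimum of V is P(4) + Q(0) − 1 = -16 + 0 − 1 = -17, attained at (4, 0).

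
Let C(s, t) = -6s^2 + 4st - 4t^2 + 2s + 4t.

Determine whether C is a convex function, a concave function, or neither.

C is quadratic, so its Hessian is the constant matrix H = [[-12, 4], [4, -8]].
det(H) = 80, tr(H) = -20.
det(H) > 0 and tr(H) < 0, so H is negative definite everywhere: concave.

concave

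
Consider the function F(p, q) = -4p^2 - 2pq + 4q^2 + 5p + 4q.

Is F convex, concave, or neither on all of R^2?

F is quadratic, so its Hessian is the constant matrix H = [[-8, -2], [-2, 8]].
det(H) = -68, tr(H) = 0.
det(H) < 0, so H is indefinite: neither convex nor concave.

neither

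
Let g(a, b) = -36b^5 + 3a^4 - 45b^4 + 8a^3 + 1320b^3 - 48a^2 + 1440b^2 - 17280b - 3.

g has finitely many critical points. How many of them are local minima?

g separates as a function of a plus a function of b, so ∇g=0 decouples.
∂g/∂a = 12a(a - 2)(a + 4) = 0 at a ∈ {-4, 0, 2}; ∂g/∂b = -180(b - 4)(b - 2)(b + 3)(b + 4) = 0 at b ∈ {-4, -3, 2, 4}.
The Hessian is diagonal: diag(g_aa, g_bb). Second derivatives: g_aa(-4)=288, g_aa(0)=-96, g_aa(2)=144; g_bb(-4)=8640, g_bb(-3)=-6300, g_bb(2)=10800, g_bb(4)=-20160.
Local minima occur where both diagonal entries positive: (-4, -4), (-4, 2), (2, -4), (2, 2). Count: 4.

4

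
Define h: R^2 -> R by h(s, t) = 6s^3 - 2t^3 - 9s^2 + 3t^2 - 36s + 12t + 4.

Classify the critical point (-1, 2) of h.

The mixed partial ∂²h/∂s∂t is 0, so the Hessian at any point is diag(h_ss, h_tt) = diag(18(2s - 1), 6(-2t + 1)).
At (-1, 2): H = diag(-54, -18).
Both eigenvalues are negative, so H is negative definite: a local maximum.

local maximum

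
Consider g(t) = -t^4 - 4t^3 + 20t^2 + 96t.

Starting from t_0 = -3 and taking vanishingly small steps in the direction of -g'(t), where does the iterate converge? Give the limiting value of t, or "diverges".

-2

g'(t) = -4(t - 3)(t + 2)(t + 4), so g'(-3) = -24.
Gradient descent moves in the -g' direction, i.e. t is increasing.
The nearest critical point in that direction is t = -2, where g'' = 40 > 0 (a local minimum). The iterate converges there.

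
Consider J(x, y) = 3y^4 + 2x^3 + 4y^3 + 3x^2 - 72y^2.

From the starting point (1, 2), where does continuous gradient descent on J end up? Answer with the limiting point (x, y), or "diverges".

(0, 3)

J is separable, so gradient descent decouples: x follows -∂J/∂x, y follows -∂J/∂y.
∂J/∂x = 6x(x + 1); at x=1 this is 12, so x decreases.
∂J/∂y = 12y(y - 3)(y + 4); at y=2 this is -144, so y increases.
x converges to its nearest critical value 0 (a local min of the x-part); y converges to 3. The iterate converges to (0, 3).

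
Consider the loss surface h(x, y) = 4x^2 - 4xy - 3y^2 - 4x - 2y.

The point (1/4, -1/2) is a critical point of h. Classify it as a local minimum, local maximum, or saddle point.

saddle point

The Hessian of h is constant: H = [[8, -4], [-4, -6]].
det(H) = 8·(-6) − (-4)² = -64.
Since det(H) < 0, H is indefinite and the critical point is a saddle point.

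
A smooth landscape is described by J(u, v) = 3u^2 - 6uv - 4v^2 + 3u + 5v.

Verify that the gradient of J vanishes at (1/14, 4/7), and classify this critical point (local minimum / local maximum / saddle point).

∇J = (6u - 6v + 3, -6u - 8v + 5); substituting (1/14, 4/7) gives ∇J = (0, 0), so (1/14, 4/7) is indeed a critical point.
The Hessian of J is constant: H = [[6, -6], [-6, -8]].
det(H) = 6·(-8) − (-6)² = -84.
Since det(H) < 0, H is indefinite and the critical point is a saddle point.

saddle point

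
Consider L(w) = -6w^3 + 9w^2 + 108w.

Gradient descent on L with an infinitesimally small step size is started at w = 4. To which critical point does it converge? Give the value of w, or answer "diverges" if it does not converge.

L'(w) = -18(w - 3)(w + 2), so L'(4) = -108.
Gradient descent moves in the -L' direction, i.e. w is increasing.
There is no critical point above w=4, and L' keeps the same sign, so the iterate runs off to +∞.

diverges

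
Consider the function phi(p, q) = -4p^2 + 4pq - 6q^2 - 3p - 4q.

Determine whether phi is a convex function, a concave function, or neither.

phi is quadratic, so its Hessian is the constant matrix H = [[-8, 4], [4, -12]].
det(H) = 80, tr(H) = -20.
det(H) > 0 and tr(H) < 0, so H is negative definite everywhere: concave.

concave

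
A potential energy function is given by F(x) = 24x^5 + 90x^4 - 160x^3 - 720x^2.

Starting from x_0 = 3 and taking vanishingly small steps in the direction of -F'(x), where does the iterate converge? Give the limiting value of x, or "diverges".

F'(x) = 120x(x - 2)(x + 2)(x + 3), so F'(3) = 10800.
Gradient descent moves in the -F' direction, i.e. x is decreasing.
The nearest critical point in that direction is x = 2, where F'' = 4800 > 0 (a local minimum). The iterate converges there.

2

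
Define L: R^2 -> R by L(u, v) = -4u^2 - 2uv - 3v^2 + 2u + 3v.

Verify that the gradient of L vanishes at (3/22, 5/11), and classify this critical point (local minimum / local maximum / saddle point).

local maximum

∇L = (-8u - 2v + 2, -2u - 6v + 3); substituting (3/22, 5/11) gives ∇L = (0, 0), so (3/22, 5/11) is indeed a critical point.
The Hessian of L is constant: H = [[-8, -2], [-2, -6]].
det(H) = (-8)·(-6) − (-2)² = 44.
det(H) > 0 and tr(H) = -14 < 0, so H is negative definite and the point is a local maximum.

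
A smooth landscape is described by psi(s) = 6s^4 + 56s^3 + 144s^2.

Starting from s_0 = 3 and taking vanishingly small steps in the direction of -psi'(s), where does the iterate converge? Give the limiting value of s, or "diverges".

0

psi'(s) = 24s(s + 3)(s + 4), so psi'(3) = 3024.
Gradient descent moves in the -psi' direction, i.e. s is decreasing.
The nearest critical point in that direction is s = 0, where psi'' = 288 > 0 (a local minimum). The iterate converges there.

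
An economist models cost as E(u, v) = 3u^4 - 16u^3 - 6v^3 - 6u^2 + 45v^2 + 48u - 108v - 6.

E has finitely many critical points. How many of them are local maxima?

E separates as a function of u plus a function of v, so ∇E=0 decouples.
∂E/∂u = 12(u - 4)(u - 1)(u + 1) = 0 at u ∈ {-1, 1, 4}; ∂E/∂v = -18(v - 3)(v - 2) = 0 at v ∈ {2, 3}.
The Hessian is diagonal: diag(E_uu, E_vv). Second derivatives: E_uu(-1)=120, E_uu(1)=-72, E_uu(4)=180; E_vv(2)=18, E_vv(3)=-18.
Local maxima occur where both diagonal entries negative: (1, 3). Count: 1.

1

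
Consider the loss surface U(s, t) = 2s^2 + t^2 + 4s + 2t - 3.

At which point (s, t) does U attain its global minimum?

(-1, -1)

U(s,t) separates as P(s) + Q(t) − 3, so its minimum is min P + min Q − 3.
P'(s) = 4s + 4 vanishes at s ∈ {-1}; Q'(t) = 2(t + 1) vanishes at t ∈ {-1}.
Local minima of P (where P''>0): P(-1)=-2. Local minima of Q: Q(-1)=-1.
So the global minimum of U is P(-1) + Q(-1) − 3 = -2 − 1 − 3 = -6, attained at (-1, -1).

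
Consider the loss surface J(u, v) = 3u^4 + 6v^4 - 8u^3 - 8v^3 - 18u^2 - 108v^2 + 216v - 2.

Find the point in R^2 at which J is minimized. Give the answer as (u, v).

(3, -3)

J(u,v) separates as P(u) + Q(v) − 2, so its minimum is min P + min Q − 2.
P'(u) = 12u(u - 3)(u + 1) vanishes at u ∈ {-1, 0, 3}; Q'(v) = 24(v - 3)(v - 1)(v + 3) vanishes at v ∈ {-3, 1, 3}.
Local minima of P (where P''>0): P(-1)=-7, P(3)=-135. Local minima of Q: Q(-3)=-918, Q(3)=-54.
So the global minimum of J is P(3) + Q(-3) − 2 = -135 − 918 − 2 = -1055, attained at (3, -3).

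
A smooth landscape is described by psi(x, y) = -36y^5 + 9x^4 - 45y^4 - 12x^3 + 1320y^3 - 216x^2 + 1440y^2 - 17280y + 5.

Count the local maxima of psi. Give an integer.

2

psi separates as a function of x plus a function of y, so ∇psi=0 decouples.
∂psi/∂x = 36x(x - 4)(x + 3) = 0 at x ∈ {-3, 0, 4}; ∂psi/∂y = -180(y - 4)(y - 2)(y + 3)(y + 4) = 0 at y ∈ {-4, -3, 2, 4}.
The Hessian is diagonal: diag(psi_xx, psi_yy). Second derivatives: psi_xx(-3)=756, psi_xx(0)=-432, psi_xx(4)=1008; psi_yy(-4)=8640, psi_yy(-3)=-6300, psi_yy(2)=10800, psi_yy(4)=-20160.
Local maxima occur where both diagonal entries negative: (0, -3), (0, 4). Count: 2.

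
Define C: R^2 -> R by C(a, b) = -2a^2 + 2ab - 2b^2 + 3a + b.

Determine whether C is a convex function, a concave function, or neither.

concave

C is quadratic, so its Hessian is the constant matrix H = [[-4, 2], [2, -4]].
det(H) = 12, tr(H) = -8.
det(H) > 0 and tr(H) < 0, so H is negative definite everywhere: concave.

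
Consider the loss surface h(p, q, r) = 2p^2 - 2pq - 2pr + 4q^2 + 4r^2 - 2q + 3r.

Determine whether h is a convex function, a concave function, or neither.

h is quadratic, so its Hessian is the constant matrix H = [[4, -2, -2], [-2, 8, 0], [-2, 0, 8]].
Leading principal minors: 4, 28, 192.
All positive ⇒ H ≻ 0 ⇒ convex.

convex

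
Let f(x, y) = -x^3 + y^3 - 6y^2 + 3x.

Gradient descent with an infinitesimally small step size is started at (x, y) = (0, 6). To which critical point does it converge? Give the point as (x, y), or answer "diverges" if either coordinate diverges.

(-1, 4)

f is separable, so gradient descent decouples: x follows -∂f/∂x, y follows -∂f/∂y.
∂f/∂x = -3(x - 1)(x + 1); at x=0 this is 3, so x decreases.
∂f/∂y = 3y(y - 4); at y=6 this is 36, so y decreases.
x converges to its nearest critical value -1 (a local min of the x-part); y converges to 4. The iterate converges to (-1, 4).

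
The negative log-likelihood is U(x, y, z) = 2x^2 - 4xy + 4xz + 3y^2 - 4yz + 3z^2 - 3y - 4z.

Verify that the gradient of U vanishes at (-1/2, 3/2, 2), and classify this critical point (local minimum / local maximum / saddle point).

∇U = (4x - 4y + 4z, -4x + 6y - 4z - 3, 4x - 4y + 6z - 4); substituting (-1/2, 3/2, 2) gives ∇U = (0, 0, 0), so (-1/2, 3/2, 2) is indeed a critical point.
The Hessian is constant: H = [[4, -4, 4], [-4, 6, -4], [4, -4, 6]].
Leading principal minors: Δ₁ = 4, Δ₂ = 8, Δ₃ = 16.
All leading minors are positive, so H is positive definite: a local minimum.

local minimum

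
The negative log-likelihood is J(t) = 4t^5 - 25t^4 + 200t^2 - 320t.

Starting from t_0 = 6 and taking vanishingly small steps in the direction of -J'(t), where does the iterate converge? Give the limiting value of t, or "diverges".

J'(t) = 20(t - 4)(t - 2)(t - 1)(t + 2), so J'(6) = 6400.
Gradient descent moves in the -J' direction, i.e. t is decreasing.
The nearest critical point in that direction is t = 4, where J'' = 720 > 0 (a local minimum). The iterate converges there.

4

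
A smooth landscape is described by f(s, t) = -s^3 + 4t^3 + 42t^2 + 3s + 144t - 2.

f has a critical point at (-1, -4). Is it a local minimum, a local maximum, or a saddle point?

saddle point

The mixed partial ∂²f/∂s∂t is 0, so the Hessian at any point is diag(f_ss, f_tt) = diag(-6s, 12(2t + 7)).
At (-1, -4): H = diag(6, -12).
The eigenvalues have opposite signs, so H is indefinite: a saddle point.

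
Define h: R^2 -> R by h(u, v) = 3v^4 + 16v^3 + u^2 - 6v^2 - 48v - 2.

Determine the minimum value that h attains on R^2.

-162

h(u,v) separates as P(u) + Q(v) − 2, so its minimum is min P + min Q − 2.
P'(u) = 2u vanishes at u ∈ {0}; Q'(v) = 12(v - 1)(v + 1)(v + 4) vanishes at v ∈ {-4, -1, 1}.
Local minima of P (where P''>0): P(0)=0. Local minima of Q: Q(-4)=-160, Q(1)=-35.
So the global minimum of h is P(0) + Q(-4) − 2 = 0 − 160 − 2 = -162, attained at (0, -4).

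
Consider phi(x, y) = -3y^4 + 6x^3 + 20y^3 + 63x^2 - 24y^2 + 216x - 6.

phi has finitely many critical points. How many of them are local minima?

phi separates as a function of x plus a function of y, so ∇phi=0 decouples.
∂phi/∂x = 18(x + 3)(x + 4) = 0 at x ∈ {-4, -3}; ∂phi/∂y = -12y(y - 4)(y - 1) = 0 at y ∈ {0, 1, 4}.
The Hessian is diagonal: diag(phi_xx, phi_yy). Second derivatives: phi_xx(-4)=-18, phi_xx(-3)=18; phi_yy(0)=-48, phi_yy(1)=36, phi_yy(4)=-144.
Local minima occur where both diagonal entries positive: (-3, 1). Count: 1.

1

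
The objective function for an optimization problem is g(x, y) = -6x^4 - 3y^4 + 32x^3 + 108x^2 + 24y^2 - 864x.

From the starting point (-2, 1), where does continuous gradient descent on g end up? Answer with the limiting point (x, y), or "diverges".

(3, 0)

g is separable, so gradient descent decouples: x follows -∂g/∂x, y follows -∂g/∂y.
∂g/∂x = -24(x - 4)(x - 3)(x + 3); at x=-2 this is -720, so x increases.
∂g/∂y = -12y(y - 2)(y + 2); at y=1 this is 36, so y decreases.
x converges to its nearest critical value 3 (a local min of the x-part); y converges to 0. The iterate converges to (3, 0).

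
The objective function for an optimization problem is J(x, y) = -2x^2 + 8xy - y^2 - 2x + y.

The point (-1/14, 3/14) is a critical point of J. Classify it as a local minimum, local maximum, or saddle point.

saddle point

The Hessian of J is constant: H = [[-4, 8], [8, -2]].
det(H) = (-4)·(-2) − 8² = -56.
Since det(H) < 0, H is indefinite and the critical point is a saddle point.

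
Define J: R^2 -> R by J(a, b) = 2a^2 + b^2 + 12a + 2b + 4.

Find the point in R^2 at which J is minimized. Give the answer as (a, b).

(-3, -1)

J(a,b) separates as P(a) + Q(b) + 4, so its minimum is min P + min Q + 4.
P'(a) = 4a + 12 vanishes at a ∈ {-3}; Q'(b) = 2b + 2 vanishes at b ∈ {-1}.
Local minima of P (where P''>0): P(-3)=-18. Local minima of Q: Q(-1)=-1.
So the global minimum of J is P(-3) + Q(-1) + 4 = -18 − 1 + 4 = -15, attained at (-3, -1).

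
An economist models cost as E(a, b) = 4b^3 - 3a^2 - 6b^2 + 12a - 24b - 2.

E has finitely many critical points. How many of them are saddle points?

1

E separates as a function of a plus a function of b, so ∇E=0 decouples.
∂E/∂a = -6(a - 2) = 0 at a ∈ {2}; ∂E/∂b = 12(b - 2)(b + 1) = 0 at b ∈ {-1, 2}.
The Hessian is diagonal: diag(E_aa, E_bb). Second derivatives: E_aa(2)=-6; E_bb(-1)=-36, E_bb(2)=36.
Saddle points occur where the two diagonal entries have opposite signs: (2, 2). Count: 1.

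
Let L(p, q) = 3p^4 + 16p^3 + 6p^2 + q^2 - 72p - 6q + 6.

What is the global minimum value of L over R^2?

L(p,q) separates as A(p) + B(q) + 6, so its minimum is min A + min B + 6.
A'(p) = 12(p - 1)(p + 2)(p + 3) vanishes at p ∈ {-3, -2, 1}; B'(q) = 2q - 6 vanishes at q ∈ {3}.
Local minima of A (where A''>0): A(-3)=81, A(1)=-47. Local minima of B: B(3)=-9.
So the global minimum of L is A(1) + B(3) + 6 = -47 − 9 + 6 = -50, attained at (1, 3).

-50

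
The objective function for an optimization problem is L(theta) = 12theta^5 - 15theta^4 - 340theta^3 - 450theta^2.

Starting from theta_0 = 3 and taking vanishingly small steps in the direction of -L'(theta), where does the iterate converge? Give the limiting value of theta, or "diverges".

L'(theta) = 60theta(theta - 5)(theta + 1)(theta + 3), so L'(3) = -8640.
Gradient descent moves in the -L' direction, i.e. theta is increasing.
The nearest critical point in that direction is theta = 5, where L'' = 14400 > 0 (a local minimum). The iterate converges there.

5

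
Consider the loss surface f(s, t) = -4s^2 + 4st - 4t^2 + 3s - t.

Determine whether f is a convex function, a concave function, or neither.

f is quadratic, so its Hessian is the constant matrix H = [[-8, 4], [4, -8]].
det(H) = 48, tr(H) = -16.
det(H) > 0 and tr(H) < 0, so H is negative definite everywhere: concave.

concave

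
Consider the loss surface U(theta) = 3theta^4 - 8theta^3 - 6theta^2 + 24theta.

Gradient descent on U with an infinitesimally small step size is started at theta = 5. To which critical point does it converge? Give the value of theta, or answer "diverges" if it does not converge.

U'(theta) = 12(theta - 2)(theta - 1)(theta + 1), so U'(5) = 864.
Gradient descent moves in the -U' direction, i.e. theta is decreasing.
The nearest critical point in that direction is theta = 2, where U'' = 36 > 0 (a local minimum). The iterate converges there.

2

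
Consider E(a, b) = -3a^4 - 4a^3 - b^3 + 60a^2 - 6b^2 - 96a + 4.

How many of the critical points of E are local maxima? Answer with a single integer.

E separates as a function of a plus a function of b, so ∇E=0 decouples.
∂E/∂a = -12(a - 2)(a - 1)(a + 4) = 0 at a ∈ {-4, 1, 2}; ∂E/∂b = -3b(b + 4) = 0 at b ∈ {-4, 0}.
The Hessian is diagonal: diag(E_aa, E_bb). Second derivatives: E_aa(-4)=-360, E_aa(1)=60, E_aa(2)=-72; E_bb(-4)=12, E_bb(0)=-12.
Local maxima occur where both diagonal entries negative: (-4, 0), (2, 0). Count: 2.

2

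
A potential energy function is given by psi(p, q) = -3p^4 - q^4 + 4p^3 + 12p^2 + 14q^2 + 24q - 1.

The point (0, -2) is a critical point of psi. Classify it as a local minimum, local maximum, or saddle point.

The mixed partial ∂²psi/∂p∂q is 0, so the Hessian at any point is diag(psi_pp, psi_qq) = diag(12(-3p^2 + 2p + 2), 4(-3q^2 + 7)).
At (0, -2): H = diag(24, -20).
The eigenvalues have opposite signs, so H is indefinite: a saddle point.

saddle point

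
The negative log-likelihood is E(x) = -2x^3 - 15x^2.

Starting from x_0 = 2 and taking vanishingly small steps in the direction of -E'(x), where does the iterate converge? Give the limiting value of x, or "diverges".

E'(x) = -6x(x + 5), so E'(2) = -84.
Gradient descent moves in the -E' direction, i.e. x is increasing.
There is no critical point above x=2, and E' keeps the same sign, so the iterate runs off to +∞.

diverges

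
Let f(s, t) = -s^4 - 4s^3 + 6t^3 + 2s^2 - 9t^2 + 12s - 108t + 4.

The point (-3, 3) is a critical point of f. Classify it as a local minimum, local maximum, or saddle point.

The mixed partial ∂²f/∂s∂t is 0, so the Hessian at any point is diag(f_ss, f_tt) = diag(4(-3s^2 - 6s + 1), 18(2t - 1)).
At (-3, 3): H = diag(-32, 90).
The eigenvalues have opposite signs, so H is indefinite: a saddle point.

saddle point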